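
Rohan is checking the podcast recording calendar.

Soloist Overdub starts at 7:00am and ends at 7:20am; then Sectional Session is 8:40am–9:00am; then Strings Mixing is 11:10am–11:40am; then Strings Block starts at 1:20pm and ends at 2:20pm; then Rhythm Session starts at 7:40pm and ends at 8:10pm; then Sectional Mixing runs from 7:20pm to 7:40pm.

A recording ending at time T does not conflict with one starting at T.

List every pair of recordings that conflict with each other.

no overlapping pairs

Check each pair: they overlap iff neither finishes before the other starts.
Sorted by start: Soloist Overdub, Sectional Session, Strings Mixing, Strings Block, Sectional Mixing, Rhythm Session.
Sectional Session starts after Soloist Overdub ends — done with Soloist Overdub.
Strings Mixing starts after Sectional Session ends — done with Sectional Session.
Strings Block starts after Strings Mixing ends — done with Strings Mixing.
Sectional Mixing starts after Strings Block ends — done with Strings Block.
Rhythm Session starts exactly when Sectional Mixing ends (back-to-back, no overlap).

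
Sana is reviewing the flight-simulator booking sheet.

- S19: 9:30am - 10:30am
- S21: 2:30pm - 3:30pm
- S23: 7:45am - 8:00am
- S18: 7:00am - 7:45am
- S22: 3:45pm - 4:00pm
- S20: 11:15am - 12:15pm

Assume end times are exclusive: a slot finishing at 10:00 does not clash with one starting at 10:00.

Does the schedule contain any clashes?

No

Sorted by start: S18, S23, S19, S20, S21, S22.
S23 starts exactly when S18 ends (back-to-back, no overlap); S18 is clear from here.
S19 starts after S23 ends; S23 is clear from here.
S20 starts after S19 ends; S19 is clear from here.
S21 starts after S20 ends; S20 is clear from here.
S22 starts after S21 ends.
Every pair is clear; the schedule has no overlaps.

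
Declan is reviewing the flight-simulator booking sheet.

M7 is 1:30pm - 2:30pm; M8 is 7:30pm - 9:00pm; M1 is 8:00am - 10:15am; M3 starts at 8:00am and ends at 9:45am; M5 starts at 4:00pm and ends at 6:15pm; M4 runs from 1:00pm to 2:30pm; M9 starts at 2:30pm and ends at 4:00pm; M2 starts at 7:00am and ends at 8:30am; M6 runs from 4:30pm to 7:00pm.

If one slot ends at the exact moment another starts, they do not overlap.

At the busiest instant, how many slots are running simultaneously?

3

Walk through starts and ends in time order (an end at T is processed before a start at T):
7:00am start M2 → 1
8:00am start M1 → 2
8:00am start M3 → 3
8:30am end M2 → 2
9:45am end M3 → 1
10:15am end M1 → 0
1:00pm start M4 → 1
1:30pm start M7 → 2
2:30pm end M4 → 1
2:30pm end M7 → 0
2:30pm start M9 → 1
4:00pm end M9 → 0
4:00pm start M5 → 1
4:30pm start M6 → 2
6:15pm end M5 → 1
7:00pm end M6 → 0
7:30pm start M8 → 1
9:00pm end M8 → 0
Peak is 3, at 8:00am (M1, M2, M3).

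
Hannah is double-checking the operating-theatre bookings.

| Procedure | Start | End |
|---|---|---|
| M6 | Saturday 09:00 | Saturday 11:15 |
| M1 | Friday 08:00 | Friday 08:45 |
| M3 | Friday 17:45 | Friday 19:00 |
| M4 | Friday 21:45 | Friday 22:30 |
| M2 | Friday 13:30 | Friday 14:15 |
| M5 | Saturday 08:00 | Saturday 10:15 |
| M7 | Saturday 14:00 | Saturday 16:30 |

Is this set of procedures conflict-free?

Check each pair: they overlap iff neither finishes before the other starts.
Sorted by start: M1, M2, M3, M4, M5, M6, M7.
M2 starts after M1 ends; M1 is clear from here.
M3 starts after M2 ends; M2 is clear from here.
M4 starts after M3 ends; M3 is clear from here.
M5 starts after M4 ends; M4 is clear from here.
M6 starts before M5 ends → M5 and M6 overlap.
That's a conflict, so the schedule is not conflict-free.

No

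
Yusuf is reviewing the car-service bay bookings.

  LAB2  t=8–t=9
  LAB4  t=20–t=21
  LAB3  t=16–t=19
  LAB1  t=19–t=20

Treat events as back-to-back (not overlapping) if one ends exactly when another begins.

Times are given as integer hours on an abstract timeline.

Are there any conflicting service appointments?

No

Check each pair: they overlap iff neither finishes before the other starts.
Sorted by start: LAB2, LAB3, LAB1, LAB4.
LAB3 starts after LAB2 ends, so LAB2 has no further overlaps.
LAB1 starts exactly when LAB3 ends (back-to-back, no overlap), so LAB3 has no further overlaps.
LAB4 starts exactly when LAB1 ends (back-to-back, no overlap).
Every pair is clear; the schedule has no overlaps.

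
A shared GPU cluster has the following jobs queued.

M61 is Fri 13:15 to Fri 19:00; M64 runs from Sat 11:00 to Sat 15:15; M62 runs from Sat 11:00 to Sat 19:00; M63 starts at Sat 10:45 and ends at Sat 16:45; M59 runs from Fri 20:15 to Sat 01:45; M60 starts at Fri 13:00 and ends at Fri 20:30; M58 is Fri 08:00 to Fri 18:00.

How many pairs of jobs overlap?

7

Two intervals overlap when each starts before the other ends.
Sorted by start: M58, M60, M61, M59, M63, M62, M64.
M60 starts before M58 ends → M58 and M60 overlap.
M61 starts before M58 ends → M58 and M61 overlap.
M59 starts after M58 ends — done with M58.
M61 starts before M60 ends → M60 and M61 overlap.
M59 starts before M60 ends → M60 and M59 overlap.
M63 starts after M60 ends — done with M60.
M59 starts after M61 ends — done with M61.
M63 starts after M59 ends — done with M59.
M62 starts before M63 ends → M63 and M62 overlap.
M64 starts before M63 ends → M63 and M64 overlap.
M64 starts before M62 ends → M62 and M64 overlap.
Overlapping pairs: M58 & M60, M58 & M61, M59 & M60, M60 & M61, M62 & M63, M62 & M64, M63 & M64 — 7 in total.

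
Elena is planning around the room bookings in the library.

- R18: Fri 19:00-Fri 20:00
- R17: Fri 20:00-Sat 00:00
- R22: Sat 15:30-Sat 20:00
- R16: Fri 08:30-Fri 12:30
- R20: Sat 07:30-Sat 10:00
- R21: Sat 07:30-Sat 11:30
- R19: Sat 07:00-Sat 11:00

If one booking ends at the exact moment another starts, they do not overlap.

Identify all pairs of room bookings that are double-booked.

Sorted by start: R16, R18, R17, R19, R20, R21, R22.
R18 starts after R16 ends, so R16 has no further overlaps.
R17 starts exactly when R18 ends (back-to-back, no overlap), so R18 has no further overlaps.
R19 starts after R17 ends, so R17 has no further overlaps.
R20 starts before R19 ends → R19 and R20 overlap.
R21 starts before R19 ends → R19 and R21 overlap.
R22 starts after R19 ends.
R21 starts before R20 ends → R20 and R21 overlap.
R22 starts after R20 ends.
R22 starts after R21 ends.

R19 & R20, R19 & R21, R20 & R21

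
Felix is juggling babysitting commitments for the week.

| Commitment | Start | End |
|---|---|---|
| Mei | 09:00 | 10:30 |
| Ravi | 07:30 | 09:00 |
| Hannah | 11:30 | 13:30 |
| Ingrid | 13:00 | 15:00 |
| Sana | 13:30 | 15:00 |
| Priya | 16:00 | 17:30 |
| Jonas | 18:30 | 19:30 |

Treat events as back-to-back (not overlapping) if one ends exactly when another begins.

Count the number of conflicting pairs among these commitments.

Check each pair: they overlap iff neither finishes before the other starts.
Sorted by start: Ravi, Mei, Hannah, Ingrid, Sana, Priya, Jonas.
Mei starts exactly when Ravi ends (back-to-back, no overlap) — done with Ravi.
Hannah starts after Mei ends — done with Mei.
Ingrid starts before Hannah ends → Hannah and Ingrid overlap.
Sana starts exactly when Hannah ends (back-to-back, no overlap) — done with Hannah.
Sana starts before Ingrid ends → Ingrid and Sana overlap.
Priya starts after Ingrid ends — done with Ingrid.
Priya starts after Sana ends — done with Sana.
Jonas starts after Priya ends.
Overlapping pairs: Hannah & Ingrid, Ingrid & Sana — 2 in total.

2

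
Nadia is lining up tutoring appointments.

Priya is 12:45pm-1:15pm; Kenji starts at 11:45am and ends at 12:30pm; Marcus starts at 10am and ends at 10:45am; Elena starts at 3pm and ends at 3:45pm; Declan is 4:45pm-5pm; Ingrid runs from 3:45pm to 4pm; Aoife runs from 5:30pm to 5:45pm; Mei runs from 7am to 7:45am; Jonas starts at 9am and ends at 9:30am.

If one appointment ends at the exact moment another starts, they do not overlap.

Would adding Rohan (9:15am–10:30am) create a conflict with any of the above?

Yes — it overlaps Jonas, Marcus

Mei: ends 7:45am at or before Rohan starts 9:15am → clear.
Jonas: starts 9am before Rohan ends 10:30am, and ends 9:30am after Rohan starts 9:15am → overlap.
Marcus: starts 10am before Rohan ends 10:30am, and ends 10:45am after Rohan starts 9:15am → overlap.
Kenji: starts 11:45am at or after Rohan ends 10:30am → clear.
Priya: starts 12:45pm at or after Rohan ends 10:30am → clear.
Elena: starts 3pm at or after Rohan ends 10:30am → clear.
Ingrid: starts 3:45pm at or after Rohan ends 10:30am → clear.
Declan: starts 4:45pm at or after Rohan ends 10:30am → clear.
Aoife: starts 5:30pm at or after Rohan ends 10:30am → clear.
Rohan overlaps Jonas, Marcus.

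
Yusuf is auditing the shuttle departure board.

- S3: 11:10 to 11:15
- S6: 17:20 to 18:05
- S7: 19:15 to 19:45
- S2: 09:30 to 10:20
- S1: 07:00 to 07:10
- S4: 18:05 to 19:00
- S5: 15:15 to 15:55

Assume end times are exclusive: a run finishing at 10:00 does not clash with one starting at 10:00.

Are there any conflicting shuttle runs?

Sorted by start: S1, S2, S3, S5, S6, S4, S7.
S2 starts after S1 ends — done with S1.
S3 starts after S2 ends — done with S2.
S5 starts after S3 ends — done with S3.
S6 starts after S5 ends — done with S5.
S4 starts exactly when S6 ends (back-to-back, no overlap) — done with S6.
S7 starts after S4 ends.
Every pair is clear; the schedule has no overlaps.

No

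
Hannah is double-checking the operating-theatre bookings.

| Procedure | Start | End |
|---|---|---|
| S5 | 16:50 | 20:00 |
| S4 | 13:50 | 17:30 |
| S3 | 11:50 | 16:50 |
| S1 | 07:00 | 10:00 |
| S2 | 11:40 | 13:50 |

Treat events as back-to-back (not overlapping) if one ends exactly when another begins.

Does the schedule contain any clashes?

Check each pair: they overlap iff neither finishes before the other starts.
Sorted by start: S1, S2, S3, S4, S5.
S2 starts after S1 ends, so nothing later overlaps S1 either.
S3 starts before S2 ends → S2 and S3 overlap.
That's a conflict, so the schedule is not conflict-free.

Yes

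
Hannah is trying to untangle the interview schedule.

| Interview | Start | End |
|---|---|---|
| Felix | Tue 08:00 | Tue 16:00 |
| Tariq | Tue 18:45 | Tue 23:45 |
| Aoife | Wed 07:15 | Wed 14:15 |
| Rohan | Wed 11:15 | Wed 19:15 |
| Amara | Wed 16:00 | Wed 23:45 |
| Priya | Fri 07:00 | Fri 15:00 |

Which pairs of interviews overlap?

Amara & Rohan, Aoife & Rohan

Sorted by start: Felix, Tariq, Aoife, Rohan, Amara, Priya.
Tariq starts after Felix ends — done with Felix.
Aoife starts after Tariq ends — done with Tariq.
Rohan starts before Aoife ends → Aoife and Rohan overlap.
Amara starts after Aoife ends — done with Aoife.
Amara starts before Rohan ends → Rohan and Amara overlap.
Priya starts after Rohan ends.
Priya starts after Amara ends.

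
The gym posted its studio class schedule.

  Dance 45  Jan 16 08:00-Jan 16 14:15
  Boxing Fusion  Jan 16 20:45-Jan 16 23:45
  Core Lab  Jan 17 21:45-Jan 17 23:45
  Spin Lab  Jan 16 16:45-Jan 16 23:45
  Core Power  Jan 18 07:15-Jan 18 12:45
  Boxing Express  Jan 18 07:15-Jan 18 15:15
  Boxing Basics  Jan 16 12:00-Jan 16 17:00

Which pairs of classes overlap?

Two intervals overlap when each starts before the other ends.
Sorted by start: Dance 45, Boxing Basics, Spin Lab, Boxing Fusion, Core Lab, Boxing Express, Core Power.
Boxing Basics starts before Dance 45 ends → Dance 45 and Boxing Basics overlap.
Spin Lab starts after Dance 45 ends, so Dance 45 has no further overlaps.
Spin Lab starts before Boxing Basics ends → Boxing Basics and Spin Lab overlap.
Boxing Fusion starts after Boxing Basics ends, so Boxing Basics has no further overlaps.
Boxing Fusion starts before Spin Lab ends → Spin Lab and Boxing Fusion overlap.
Core Lab starts after Spin Lab ends, so Spin Lab has no further overlaps.
Core Lab starts after Boxing Fusion ends, so Boxing Fusion has no further overlaps.
Boxing Express starts after Core Lab ends, so Core Lab has no further overlaps.
Core Power starts before Boxing Express ends → Boxing Express and Core Power overlap.

Boxing Basics & Dance 45, Boxing Basics & Spin Lab, Boxing Express & Core Power, Boxing Fusion & Spin Lab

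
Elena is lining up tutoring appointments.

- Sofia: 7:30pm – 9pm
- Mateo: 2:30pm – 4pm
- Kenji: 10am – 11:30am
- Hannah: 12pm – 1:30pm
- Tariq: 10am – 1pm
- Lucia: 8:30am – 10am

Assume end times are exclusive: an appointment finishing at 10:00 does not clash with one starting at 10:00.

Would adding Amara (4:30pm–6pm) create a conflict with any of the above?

No — it doesn't clash with anything

Lucia: ends 10am at or before Amara starts 4:30pm → clear.
Kenji: ends 11:30am at or before Amara starts 4:30pm → clear.
Tariq: ends 1pm at or before Amara starts 4:30pm → clear.
Hannah: ends 1:30pm at or before Amara starts 4:30pm → clear.
Mateo: ends 4pm at or before Amara starts 4:30pm → clear.
Sofia: starts 7:30pm at or after Amara ends 6pm → clear.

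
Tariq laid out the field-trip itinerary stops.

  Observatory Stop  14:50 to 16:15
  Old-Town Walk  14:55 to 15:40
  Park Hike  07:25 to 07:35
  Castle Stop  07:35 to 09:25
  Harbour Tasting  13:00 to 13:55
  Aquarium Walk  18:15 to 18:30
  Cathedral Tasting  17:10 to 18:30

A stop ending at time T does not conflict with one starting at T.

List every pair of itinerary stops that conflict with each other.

Two intervals overlap when each starts before the other ends.
Sorted by start: Park Hike, Castle Stop, Harbour Tasting, Observatory Stop, Old-Town Walk, Cathedral Tasting, Aquarium Walk.
Castle Stop starts exactly when Park Hike ends (back-to-back, no overlap); Park Hike is clear from here.
Harbour Tasting starts after Castle Stop ends; Castle Stop is clear from here.
Observatory Stop starts after Harbour Tasting ends; Harbour Tasting is clear from here.
Old-Town Walk starts before Observatory Stop ends → Observatory Stop and Old-Town Walk overlap.
Cathedral Tasting starts after Observatory Stop ends; Observatory Stop is clear from here.
Cathedral Tasting starts after Old-Town Walk ends; Old-Town Walk is clear from here.
Aquarium Walk starts before Cathedral Tasting ends → Cathedral Tasting and Aquarium Walk overlap.

Aquarium Walk & Cathedral Tasting, Observatory Stop & Old-Town Walk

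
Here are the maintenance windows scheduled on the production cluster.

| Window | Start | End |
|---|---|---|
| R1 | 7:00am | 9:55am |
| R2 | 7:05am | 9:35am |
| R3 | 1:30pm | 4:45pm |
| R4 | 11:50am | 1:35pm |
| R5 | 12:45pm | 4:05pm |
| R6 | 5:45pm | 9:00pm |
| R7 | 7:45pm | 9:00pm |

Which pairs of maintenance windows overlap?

Check each pair: they overlap iff neither finishes before the other starts.
Sorted by start: R1, R2, R4, R5, R3, R6, R7.
R2 starts before R1 ends → R1 and R2 overlap.
R4 starts after R1 ends, so R1 has no further overlaps.
R4 starts after R2 ends, so R2 has no further overlaps.
R5 starts before R4 ends → R4 and R5 overlap.
R3 starts before R4 ends → R4 and R3 overlap.
R6 starts after R4 ends, so R4 has no further overlaps.
R3 starts before R5 ends → R5 and R3 overlap.
R6 starts after R5 ends, so R5 has no further overlaps.
R6 starts after R3 ends, so R3 has no further overlaps.
R7 starts before R6 ends → R6 and R7 overlap.

R1 & R2, R3 & R4, R3 & R5, R4 & R5, R6 & R7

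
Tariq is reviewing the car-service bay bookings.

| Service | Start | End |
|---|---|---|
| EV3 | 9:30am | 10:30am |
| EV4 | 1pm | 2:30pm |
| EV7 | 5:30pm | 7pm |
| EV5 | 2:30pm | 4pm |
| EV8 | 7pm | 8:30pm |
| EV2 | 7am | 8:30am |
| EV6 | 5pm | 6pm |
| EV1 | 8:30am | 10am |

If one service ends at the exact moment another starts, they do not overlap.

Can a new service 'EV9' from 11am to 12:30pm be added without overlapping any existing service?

Yes — the slot is free

EV2: ends 8:30am at or before EV9 starts 11am → clear.
EV1: ends 10am at or before EV9 starts 11am → clear.
EV3: ends 10:30am at or before EV9 starts 11am → clear.
EV4: starts 1pm at or after EV9 ends 12:30pm → clear.
EV5: starts 2:30pm at or after EV9 ends 12:30pm → clear.
EV6: starts 5pm at or after EV9 ends 12:30pm → clear.
EV7: starts 5:30pm at or after EV9 ends 12:30pm → clear.
EV8: starts 7pm at or after EV9 ends 12:30pm → clear.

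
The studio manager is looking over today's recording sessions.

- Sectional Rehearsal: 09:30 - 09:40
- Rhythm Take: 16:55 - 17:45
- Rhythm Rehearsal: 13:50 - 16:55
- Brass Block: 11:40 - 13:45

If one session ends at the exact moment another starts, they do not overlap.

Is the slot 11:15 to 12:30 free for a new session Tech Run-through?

Sectional Rehearsal: ends 09:40 at or before Tech Run-through starts 11:15 → clear.
Brass Block: starts 11:40 before Tech Run-through ends 12:30, and ends 13:45 after Tech Run-through starts 11:15 → overlap.
Rhythm Rehearsal: starts 13:50 at or after Tech Run-through ends 12:30 → clear.
Rhythm Take: starts 16:55 at or after Tech Run-through ends 12:30 → clear.
Tech Run-through overlaps Brass Block.

No — it overlaps Brass Block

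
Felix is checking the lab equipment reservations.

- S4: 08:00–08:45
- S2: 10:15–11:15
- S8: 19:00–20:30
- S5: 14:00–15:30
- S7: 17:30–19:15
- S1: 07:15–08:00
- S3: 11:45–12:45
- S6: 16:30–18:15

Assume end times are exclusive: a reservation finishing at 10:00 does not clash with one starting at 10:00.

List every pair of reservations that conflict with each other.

Two intervals overlap when each starts before the other ends.
Sorted by start: S1, S4, S2, S3, S5, S6, S7, S8.
S4 starts exactly when S1 ends (back-to-back, no overlap), so S1 has no further overlaps.
S2 starts after S4 ends, so S4 has no further overlaps.
S3 starts after S2 ends, so S2 has no further overlaps.
S5 starts after S3 ends, so S3 has no further overlaps.
S6 starts after S5 ends, so S5 has no further overlaps.
S7 starts before S6 ends → S6 and S7 overlap.
S8 starts after S6 ends.
S8 starts before S7 ends → S7 and S8 overlap.

S6 & S7, S7 & S8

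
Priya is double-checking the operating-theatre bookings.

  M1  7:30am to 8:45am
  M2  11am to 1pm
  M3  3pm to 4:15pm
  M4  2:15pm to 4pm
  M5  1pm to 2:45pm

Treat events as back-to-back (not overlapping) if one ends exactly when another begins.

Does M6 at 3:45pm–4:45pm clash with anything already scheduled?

Yes — it overlaps M3, M4

M1: ends 8:45am at or before M6 starts 3:45pm → clear.
M2: ends 1pm at or before M6 starts 3:45pm → clear.
M5: ends 2:45pm at or before M6 starts 3:45pm → clear.
M4: starts 2:15pm before M6 ends 4:45pm, and ends 4pm after M6 starts 3:45pm → overlap.
M3: starts 3pm before M6 ends 4:45pm, and ends 4:15pm after M6 starts 3:45pm → overlap.
M6 overlaps M3, M4.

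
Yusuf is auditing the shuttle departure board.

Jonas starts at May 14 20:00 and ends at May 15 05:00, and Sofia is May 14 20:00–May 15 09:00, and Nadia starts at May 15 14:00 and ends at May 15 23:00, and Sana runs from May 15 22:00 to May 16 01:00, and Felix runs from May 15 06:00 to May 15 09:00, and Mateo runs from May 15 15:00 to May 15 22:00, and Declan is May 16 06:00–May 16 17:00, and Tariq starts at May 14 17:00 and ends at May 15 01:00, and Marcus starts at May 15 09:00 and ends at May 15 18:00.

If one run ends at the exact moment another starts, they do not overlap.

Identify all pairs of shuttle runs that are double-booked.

Felix & Sofia, Jonas & Sofia, Jonas & Tariq, Marcus & Mateo, Marcus & Nadia, Mateo & Nadia, Nadia & Sana, Sofia & Tariq

Sorted by start: Tariq, Sofia, Jonas, Felix, Marcus, Nadia, Mateo, Sana, Declan.
Sofia starts before Tariq ends → Tariq and Sofia overlap.
Jonas starts before Tariq ends → Tariq and Jonas overlap.
Felix starts after Tariq ends; Tariq is clear from here.
Jonas starts before Sofia ends → Sofia and Jonas overlap.
Felix starts before Sofia ends → Sofia and Felix overlap.
Marcus starts exactly when Sofia ends (back-to-back, no overlap); Sofia is clear from here.
Felix starts after Jonas ends; Jonas is clear from here.
Marcus starts exactly when Felix ends (back-to-back, no overlap); Felix is clear from here.
Nadia starts before Marcus ends → Marcus and Nadia overlap.
Mateo starts before Marcus ends → Marcus and Mateo overlap.
Sana starts after Marcus ends; Marcus is clear from here.
Mateo starts before Nadia ends → Nadia and Mateo overlap.
Sana starts before Nadia ends → Nadia and Sana overlap.
Declan starts after Nadia ends.
Sana starts exactly when Mateo ends (back-to-back, no overlap); Mateo is clear from here.
Declan starts after Sana ends.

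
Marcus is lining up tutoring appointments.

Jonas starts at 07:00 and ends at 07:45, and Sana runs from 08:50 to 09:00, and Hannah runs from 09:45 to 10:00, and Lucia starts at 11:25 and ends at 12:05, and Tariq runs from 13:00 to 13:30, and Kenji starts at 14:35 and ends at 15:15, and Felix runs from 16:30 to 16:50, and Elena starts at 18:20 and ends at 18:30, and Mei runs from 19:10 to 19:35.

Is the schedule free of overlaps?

Yes

Two intervals overlap when each starts before the other ends.
Sorted by start: Jonas, Sana, Hannah, Lucia, Tariq, Kenji, Felix, Elena, Mei.
Sana starts after Jonas ends — done with Jonas.
Hannah starts after Sana ends — done with Sana.
Lucia starts after Hannah ends — done with Hannah.
Tariq starts after Lucia ends — done with Lucia.
Kenji starts after Tariq ends — done with Tariq.
Felix starts after Kenji ends — done with Kenji.
Elena starts after Felix ends — done with Felix.
Mei starts after Elena ends.
Every pair is clear; the schedule has no overlaps.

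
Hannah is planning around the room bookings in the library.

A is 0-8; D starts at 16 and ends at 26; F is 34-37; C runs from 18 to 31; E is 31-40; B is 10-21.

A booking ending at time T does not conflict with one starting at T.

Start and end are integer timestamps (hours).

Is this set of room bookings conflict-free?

No

Check each pair: they overlap iff neither finishes before the other starts.
Sorted by start: A, B, D, C, E, F.
B starts after A ends, so A has no further overlaps.
D starts before B ends → B and D overlap.
That's a conflict, so the schedule is not conflict-free.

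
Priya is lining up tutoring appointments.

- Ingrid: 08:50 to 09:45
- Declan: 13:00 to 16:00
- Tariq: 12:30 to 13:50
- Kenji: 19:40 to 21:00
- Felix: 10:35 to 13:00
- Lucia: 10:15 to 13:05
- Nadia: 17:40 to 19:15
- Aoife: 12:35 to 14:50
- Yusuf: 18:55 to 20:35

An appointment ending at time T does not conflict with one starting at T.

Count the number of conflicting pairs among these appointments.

11

Sorted by start: Ingrid, Lucia, Felix, Tariq, Aoife, Declan, Nadia, Yusuf, Kenji.
Lucia starts after Ingrid ends, so nothing later overlaps Ingrid either.
Felix starts before Lucia ends → Lucia and Felix overlap.
Tariq starts before Lucia ends → Lucia and Tariq overlap.
Aoife starts before Lucia ends → Lucia and Aoife overlap.
Declan starts before Lucia ends → Lucia and Declan overlap.
Nadia starts after Lucia ends, so nothing later overlaps Lucia either.
Tariq starts before Felix ends → Felix and Tariq overlap.
Aoife starts before Felix ends → Felix and Aoife overlap.
Declan starts exactly when Felix ends (back-to-back, no overlap), so nothing later overlaps Felix either.
Aoife starts before Tariq ends → Tariq and Aoife overlap.
Declan starts before Tariq ends → Tariq and Declan overlap.
Nadia starts after Tariq ends, so nothing later overlaps Tariq either.
Declan starts before Aoife ends → Aoife and Declan overlap.
Nadia starts after Aoife ends, so nothing later overlaps Aoife either.
Nadia starts after Declan ends, so nothing later overlaps Declan either.
Yusuf starts before Nadia ends → Nadia and Yusuf overlap.
Kenji starts after Nadia ends.
Kenji starts before Yusuf ends → Yusuf and Kenji overlap.
Overlapping pairs: Aoife & Declan, Aoife & Felix, Aoife & Lucia, Aoife & Tariq, Declan & Lucia, Declan & Tariq, Felix & Lucia, Felix & Tariq, Kenji & Yusuf, Lucia & Tariq, Nadia & Yusuf — 11 in total.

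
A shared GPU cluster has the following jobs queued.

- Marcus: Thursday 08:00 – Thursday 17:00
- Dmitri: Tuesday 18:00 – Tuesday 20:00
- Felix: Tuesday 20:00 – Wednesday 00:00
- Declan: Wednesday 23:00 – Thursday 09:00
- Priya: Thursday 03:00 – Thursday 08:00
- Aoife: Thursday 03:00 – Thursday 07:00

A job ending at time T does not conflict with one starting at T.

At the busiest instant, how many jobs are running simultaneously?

3

Sort all start/end points and keep a running count:
Tuesday 18:00 start Dmitri → 1
Tuesday 20:00 end Dmitri → 0
Tuesday 20:00 start Felix → 1
Wednesday 00:00 end Felix → 0
Wednesday 23:00 start Declan → 1
Thursday 03:00 start Aoife → 2
Thursday 03:00 start Priya → 3
Thursday 07:00 end Aoife → 2
Thursday 08:00 end Priya → 1
Thursday 08:00 start Marcus → 2
Thursday 09:00 end Declan → 1
Thursday 17:00 end Marcus → 0
Peak is 3, at Thursday 03:00 (Aoife, Declan, Priya).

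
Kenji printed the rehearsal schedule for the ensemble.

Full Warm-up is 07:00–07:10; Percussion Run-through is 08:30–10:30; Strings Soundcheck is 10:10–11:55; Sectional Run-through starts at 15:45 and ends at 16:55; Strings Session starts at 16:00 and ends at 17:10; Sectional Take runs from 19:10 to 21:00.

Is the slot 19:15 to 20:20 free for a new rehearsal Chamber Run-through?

No — it overlaps Sectional Take

Full Warm-up: ends 07:10 at or before Chamber Run-through starts 19:15 → clear.
Percussion Run-through: ends 10:30 at or before Chamber Run-through starts 19:15 → clear.
Strings Soundcheck: ends 11:55 at or before Chamber Run-through starts 19:15 → clear.
Sectional Run-through: ends 16:55 at or before Chamber Run-through starts 19:15 → clear.
Strings Session: ends 17:10 at or before Chamber Run-through starts 19:15 → clear.
Sectional Take: starts 19:10 before Chamber Run-through ends 20:20, and ends 21:00 after Chamber Run-through starts 19:15 → overlap.
Chamber Run-through overlaps Sectional Take.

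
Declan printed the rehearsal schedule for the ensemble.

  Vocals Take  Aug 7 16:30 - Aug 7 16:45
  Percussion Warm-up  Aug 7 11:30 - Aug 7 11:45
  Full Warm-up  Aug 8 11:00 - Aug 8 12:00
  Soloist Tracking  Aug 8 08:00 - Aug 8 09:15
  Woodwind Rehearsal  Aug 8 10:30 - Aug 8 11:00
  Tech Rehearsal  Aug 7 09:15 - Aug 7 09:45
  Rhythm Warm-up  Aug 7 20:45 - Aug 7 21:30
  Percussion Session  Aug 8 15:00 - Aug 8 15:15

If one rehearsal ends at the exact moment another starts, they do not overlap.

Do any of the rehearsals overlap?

No

Sorted by start: Tech Rehearsal, Percussion Warm-up, Vocals Take, Rhythm Warm-up, Soloist Tracking, Woodwind Rehearsal, Full Warm-up, Percussion Session.
Percussion Warm-up starts after Tech Rehearsal ends, so Tech Rehearsal has no further overlaps.
Vocals Take starts after Percussion Warm-up ends, so Percussion Warm-up has no further overlaps.
Rhythm Warm-up starts after Vocals Take ends, so Vocals Take has no further overlaps.
Soloist Tracking starts after Rhythm Warm-up ends, so Rhythm Warm-up has no further overlaps.
Woodwind Rehearsal starts after Soloist Tracking ends, so Soloist Tracking has no further overlaps.
Full Warm-up starts exactly when Woodwind Rehearsal ends (back-to-back, no overlap), so Woodwind Rehearsal has no further overlaps.
Percussion Session starts after Full Warm-up ends.
Every pair is clear; the schedule has no overlaps.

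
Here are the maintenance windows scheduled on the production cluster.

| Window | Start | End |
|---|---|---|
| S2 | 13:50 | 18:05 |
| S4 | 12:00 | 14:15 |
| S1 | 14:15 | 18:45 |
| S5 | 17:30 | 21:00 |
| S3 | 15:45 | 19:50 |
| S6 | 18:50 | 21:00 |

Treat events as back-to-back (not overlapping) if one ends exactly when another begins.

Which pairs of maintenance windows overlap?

Check each pair: they overlap iff neither finishes before the other starts.
Sorted by start: S4, S2, S1, S3, S5, S6.
S2 starts before S4 ends → S4 and S2 overlap.
S1 starts exactly when S4 ends (back-to-back, no overlap) — done with S4.
S1 starts before S2 ends → S2 and S1 overlap.
S3 starts before S2 ends → S2 and S3 overlap.
S5 starts before S2 ends → S2 and S5 overlap.
S6 starts after S2 ends.
S3 starts before S1 ends → S1 and S3 overlap.
S5 starts before S1 ends → S1 and S5 overlap.
S6 starts after S1 ends.
S5 starts before S3 ends → S3 and S5 overlap.
S6 starts before S3 ends → S3 and S6 overlap.
S6 starts before S5 ends → S5 and S6 overlap.

S1 & S2, S1 & S3, S1 & S5, S2 & S3, S2 & S4, S2 & S5, S3 & S5, S3 & S6, S5 & S6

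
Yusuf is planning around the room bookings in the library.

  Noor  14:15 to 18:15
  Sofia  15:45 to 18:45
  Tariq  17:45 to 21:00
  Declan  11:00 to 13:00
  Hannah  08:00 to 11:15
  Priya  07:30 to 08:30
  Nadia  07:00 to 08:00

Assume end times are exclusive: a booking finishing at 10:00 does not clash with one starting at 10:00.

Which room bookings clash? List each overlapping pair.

Sorted by start: Nadia, Priya, Hannah, Declan, Noor, Sofia, Tariq.
Priya starts before Nadia ends → Nadia and Priya overlap.
Hannah starts exactly when Nadia ends (back-to-back, no overlap), so nothing later overlaps Nadia either.
Hannah starts before Priya ends → Priya and Hannah overlap.
Declan starts after Priya ends, so nothing later overlaps Priya either.
Declan starts before Hannah ends → Hannah and Declan overlap.
Noor starts after Hannah ends, so nothing later overlaps Hannah either.
Noor starts after Declan ends, so nothing later overlaps Declan either.
Sofia starts before Noor ends → Noor and Sofia overlap.
Tariq starts before Noor ends → Noor and Tariq overlap.
Tariq starts before Sofia ends → Sofia and Tariq overlap.

Declan & Hannah, Hannah & Priya, Nadia & Priya, Noor & Sofia, Noor & Tariq, Sofia & Tariq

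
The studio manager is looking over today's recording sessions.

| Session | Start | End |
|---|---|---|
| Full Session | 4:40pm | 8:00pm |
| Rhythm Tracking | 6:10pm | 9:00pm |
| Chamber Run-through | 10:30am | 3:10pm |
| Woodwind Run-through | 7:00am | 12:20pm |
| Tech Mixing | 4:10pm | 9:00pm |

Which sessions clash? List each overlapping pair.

Chamber Run-through & Woodwind Run-through, Full Session & Rhythm Tracking, Full Session & Tech Mixing, Rhythm Tracking & Tech Mixing

Sorted by start: Woodwind Run-through, Chamber Run-through, Tech Mixing, Full Session, Rhythm Tracking.
Chamber Run-through starts before Woodwind Run-through ends → Woodwind Run-through and Chamber Run-through overlap.
Tech Mixing starts after Woodwind Run-through ends — done with Woodwind Run-through.
Tech Mixing starts after Chamber Run-through ends — done with Chamber Run-through.
Full Session starts before Tech Mixing ends → Tech Mixing and Full Session overlap.
Rhythm Tracking starts before Tech Mixing ends → Tech Mixing and Rhythm Tracking overlap.
Rhythm Tracking starts before Full Session ends → Full Session and Rhythm Tracking overlap.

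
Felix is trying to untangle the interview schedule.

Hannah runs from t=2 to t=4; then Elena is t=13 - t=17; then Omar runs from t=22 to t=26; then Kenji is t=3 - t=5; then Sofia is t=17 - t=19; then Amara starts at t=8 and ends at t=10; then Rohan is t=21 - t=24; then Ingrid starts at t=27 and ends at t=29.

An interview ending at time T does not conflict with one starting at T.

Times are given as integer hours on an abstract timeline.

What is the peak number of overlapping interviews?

Walk through starts and ends in time order (an end at T is processed before a start at T):
t=2 start Hannah → 1
t=3 start Kenji → 2
t=4 end Hannah → 1
t=5 end Kenji → 0
t=8 start Amara → 1
t=10 end Amara → 0
t=13 start Elena → 1
t=17 end Elena → 0
t=17 start Sofia → 1
t=19 end Sofia → 0
t=21 start Rohan → 1
t=22 start Omar → 2
t=24 end Rohan → 1
t=26 end Omar → 0
t=27 start Ingrid → 1
t=29 end Ingrid → 0
Peak is 2, at t=3 (Hannah, Kenji).

2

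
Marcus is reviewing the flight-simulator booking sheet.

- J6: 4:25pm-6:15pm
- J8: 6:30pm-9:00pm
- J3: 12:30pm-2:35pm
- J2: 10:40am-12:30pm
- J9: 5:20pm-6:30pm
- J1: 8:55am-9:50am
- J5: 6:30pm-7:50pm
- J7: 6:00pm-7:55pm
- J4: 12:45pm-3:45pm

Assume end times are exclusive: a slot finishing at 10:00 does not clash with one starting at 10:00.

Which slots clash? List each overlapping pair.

J3 & J4, J5 & J7, J5 & J8, J6 & J7, J6 & J9, J7 & J8, J7 & J9

Check each pair: they overlap iff neither finishes before the other starts.
Sorted by start: J1, J2, J3, J4, J6, J9, J7, J5, J8.
J2 starts after J1 ends; J1 is clear from here.
J3 starts exactly when J2 ends (back-to-back, no overlap); J2 is clear from here.
J4 starts before J3 ends → J3 and J4 overlap.
J6 starts after J3 ends; J3 is clear from here.
J6 starts after J4 ends; J4 is clear from here.
J9 starts before J6 ends → J6 and J9 overlap.
J7 starts before J6 ends → J6 and J7 overlap.
J5 starts after J6 ends; J6 is clear from here.
J7 starts before J9 ends → J9 and J7 overlap.
J5 starts exactly when J9 ends (back-to-back, no overlap); J9 is clear from here.
J5 starts before J7 ends → J7 and J5 overlap.
J8 starts before J7 ends → J7 and J8 overlap.
J8 starts before J5 ends → J5 and J8 overlap.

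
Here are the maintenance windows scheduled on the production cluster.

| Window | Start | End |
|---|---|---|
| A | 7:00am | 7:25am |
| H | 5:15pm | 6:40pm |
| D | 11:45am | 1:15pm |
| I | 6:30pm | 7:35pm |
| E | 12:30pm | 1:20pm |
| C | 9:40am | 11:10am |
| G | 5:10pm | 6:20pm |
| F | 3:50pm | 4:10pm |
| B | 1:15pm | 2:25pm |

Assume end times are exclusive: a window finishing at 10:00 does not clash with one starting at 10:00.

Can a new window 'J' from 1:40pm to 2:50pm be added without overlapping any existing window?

A: ends 7:25am at or before J starts 1:40pm → clear.
C: ends 11:10am at or before J starts 1:40pm → clear.
D: ends 1:15pm at or before J starts 1:40pm → clear.
E: ends 1:20pm at or before J starts 1:40pm → clear.
B: starts 1:15pm before J ends 2:50pm, and ends 2:25pm after J starts 1:40pm → overlap.
F: starts 3:50pm at or after J ends 2:50pm → clear.
G: starts 5:10pm at or after J ends 2:50pm → clear.
H: starts 5:15pm at or after J ends 2:50pm → clear.
I: starts 6:30pm at or after J ends 2:50pm → clear.
J overlaps B.

No — it overlaps B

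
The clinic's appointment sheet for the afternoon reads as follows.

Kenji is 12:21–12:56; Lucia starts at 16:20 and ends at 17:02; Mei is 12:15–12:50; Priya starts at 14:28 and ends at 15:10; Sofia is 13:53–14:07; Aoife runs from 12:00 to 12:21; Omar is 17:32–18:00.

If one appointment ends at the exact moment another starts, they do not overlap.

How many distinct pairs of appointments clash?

Sorted by start: Aoife, Mei, Kenji, Sofia, Priya, Lucia, Omar.
Mei starts before Aoife ends → Aoife and Mei overlap.
Kenji starts exactly when Aoife ends (back-to-back, no overlap), so Aoife has no further overlaps.
Kenji starts before Mei ends → Mei and Kenji overlap.
Sofia starts after Mei ends, so Mei has no further overlaps.
Sofia starts after Kenji ends, so Kenji has no further overlaps.
Priya starts after Sofia ends, so Sofia has no further overlaps.
Lucia starts after Priya ends, so Priya has no further overlaps.
Omar starts after Lucia ends.
Overlapping pairs: Aoife & Mei, Kenji & Mei — 2 in total.

2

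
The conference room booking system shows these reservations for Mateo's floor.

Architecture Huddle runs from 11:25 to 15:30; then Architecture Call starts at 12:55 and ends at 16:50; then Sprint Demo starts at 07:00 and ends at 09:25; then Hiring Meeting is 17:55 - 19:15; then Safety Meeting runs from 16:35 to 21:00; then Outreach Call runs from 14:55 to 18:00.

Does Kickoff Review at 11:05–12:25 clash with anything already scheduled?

Yes — it overlaps Architecture Huddle

Sprint Demo: ends 09:25 at or before Kickoff Review starts 11:05 → clear.
Architecture Huddle: starts 11:25 before Kickoff Review ends 12:25, and ends 15:30 after Kickoff Review starts 11:05 → overlap.
Architecture Call: starts 12:55 at or after Kickoff Review ends 12:25 → clear.
Outreach Call: starts 14:55 at or after Kickoff Review ends 12:25 → clear.
Safety Meeting: starts 16:35 at or after Kickoff Review ends 12:25 → clear.
Hiring Meeting: starts 17:55 at or after Kickoff Review ends 12:25 → clear.
Kickoff Review overlaps Architecture Huddle.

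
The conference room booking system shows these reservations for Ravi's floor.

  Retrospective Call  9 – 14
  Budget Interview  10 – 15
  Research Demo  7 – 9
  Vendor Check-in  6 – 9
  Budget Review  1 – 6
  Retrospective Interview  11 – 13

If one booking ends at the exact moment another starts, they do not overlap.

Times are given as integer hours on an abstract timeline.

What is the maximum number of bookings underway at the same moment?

3

Sort all start/end points and keep a running count:
1 start Budget Review → 1
6 end Budget Review → 0
6 start Vendor Check-in → 1
7 start Research Demo → 2
9 end Research Demo → 1
9 end Vendor Check-in → 0
9 start Retrospective Call → 1
10 start Budget Interview → 2
11 start Retrospective Interview → 3
13 end Retrospective Interview → 2
14 end Retrospective Call → 1
15 end Budget Interview → 0
Peak is 3, at 11 (Budget Interview, Retrospective Call, Retrospective Interview).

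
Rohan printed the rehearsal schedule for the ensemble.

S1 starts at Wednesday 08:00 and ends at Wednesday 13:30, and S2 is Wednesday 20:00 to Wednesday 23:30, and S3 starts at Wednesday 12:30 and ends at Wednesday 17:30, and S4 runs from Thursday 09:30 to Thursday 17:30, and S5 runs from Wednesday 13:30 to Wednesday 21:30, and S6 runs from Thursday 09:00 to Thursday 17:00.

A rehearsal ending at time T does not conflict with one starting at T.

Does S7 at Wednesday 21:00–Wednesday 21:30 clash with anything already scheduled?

S1: ends Wednesday 13:30 at or before S7 starts Wednesday 21:00 → clear.
S3: ends Wednesday 17:30 at or before S7 starts Wednesday 21:00 → clear.
S5: starts Wednesday 13:30 before S7 ends Wednesday 21:30, and ends Wednesday 21:30 after S7 starts Wednesday 21:00 → overlap.
S2: starts Wednesday 20:00 before S7 ends Wednesday 21:30, and ends Wednesday 23:30 after S7 starts Wednesday 21:00 → overlap.
S6: starts Thursday 09:00 at or after S7 ends Wednesday 21:30 → clear.
S4: starts Thursday 09:30 at or after S7 ends Wednesday 21:30 → clear.
S7 overlaps S2, S5.

Yes — it overlaps S2, S5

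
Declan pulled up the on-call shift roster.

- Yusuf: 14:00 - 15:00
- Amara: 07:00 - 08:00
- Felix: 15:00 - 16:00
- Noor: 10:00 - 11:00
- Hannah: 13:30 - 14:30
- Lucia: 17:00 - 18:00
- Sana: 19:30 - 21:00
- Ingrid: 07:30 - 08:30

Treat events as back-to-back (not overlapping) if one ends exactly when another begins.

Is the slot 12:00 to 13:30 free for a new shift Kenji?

Amara: ends 08:00 at or before Kenji starts 12:00 → clear.
Ingrid: ends 08:30 at or before Kenji starts 12:00 → clear.
Noor: ends 11:00 at or before Kenji starts 12:00 → clear.
Hannah: starts 13:30 at or after Kenji ends 13:30 → clear.
Yusuf: starts 14:00 at or after Kenji ends 13:30 → clear.
Felix: starts 15:00 at or after Kenji ends 13:30 → clear.
Lucia: starts 17:00 at or after Kenji ends 13:30 → clear.
Sana: starts 19:30 at or after Kenji ends 13:30 → clear.

Yes — the slot is free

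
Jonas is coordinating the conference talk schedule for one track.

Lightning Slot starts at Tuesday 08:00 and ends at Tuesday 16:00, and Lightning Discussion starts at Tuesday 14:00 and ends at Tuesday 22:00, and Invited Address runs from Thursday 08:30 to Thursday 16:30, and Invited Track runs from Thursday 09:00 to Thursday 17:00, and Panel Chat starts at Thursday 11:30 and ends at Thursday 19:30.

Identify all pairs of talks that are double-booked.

Sorted by start: Lightning Slot, Lightning Discussion, Invited Address, Invited Track, Panel Chat.
Lightning Discussion starts before Lightning Slot ends → Lightning Slot and Lightning Discussion overlap.
Invited Address starts after Lightning Slot ends; Lightning Slot is clear from here.
Invited Address starts after Lightning Discussion ends; Lightning Discussion is clear from here.
Invited Track starts before Invited Address ends → Invited Address and Invited Track overlap.
Panel Chat starts before Invited Address ends → Invited Address and Panel Chat overlap.
Panel Chat starts before Invited Track ends → Invited Track and Panel Chat overlap.

Invited Address & Invited Track, Invited Address & Panel Chat, Invited Track & Panel Chat, Lightning Discussion & Lightning Slot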